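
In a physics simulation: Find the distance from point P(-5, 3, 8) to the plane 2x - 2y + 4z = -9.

distance = |a·x₀ + b·y₀ + c·z₀ - d| / √(a² + b² + c²)
  = |2·(-5) + (-2)·3 + 4·8 - (-9)| / √(2² + (-2)² + 4²)
  = |-10 - 6 + 32 + 9| / √(4 + 4 + 16)
  = |25| / √24
  = 25 / 4.899
  ≈ 5.103

5.103


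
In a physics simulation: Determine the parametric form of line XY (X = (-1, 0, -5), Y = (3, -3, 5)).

Direction vector d = Y - X = (3 + 1, -3 + 0, 5 + 5) = (4, -3, 10)
Parametric form r = X + t·d:
x = -1 + 4t, y = 0 - 3t, z = -5 + 10t

x = -1 + 4t, y = 0 - 3t, z = -5 + 10t


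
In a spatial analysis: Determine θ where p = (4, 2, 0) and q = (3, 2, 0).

p·q = 4·3 + 2·2 + 0·0 = 12 + 4 + 0 = 16
|p| = √(4² + 2² + 0²) = √20 ≈ 4.472
|q| = √(3² + 2² + 0²) = √13 ≈ 3.606
cos θ = (p·q)/(|p||q|) = 16/(4.472·3.606) ≈ 0.9923
θ = arccos(0.9923) ≈ 7.125°

7.125°


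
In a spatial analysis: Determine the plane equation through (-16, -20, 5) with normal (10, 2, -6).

The plane through P with normal n = (a, b, c) satisfies n·(r - P) = 0,
i.e. ax + by + cz = a·x₀ + b·y₀ + c·z₀.
d = 10·(-16) + 2·(-20) + (-6)·5
  = -160 - 40 - 30
  = -230
Equation: 10x + 2y - 6z = -230

10x + 2y - 6z = -230


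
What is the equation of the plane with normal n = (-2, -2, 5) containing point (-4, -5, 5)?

The plane through P with normal n = (a, b, c) satisfies n·(r - P) = 0,
i.e. ax + by + cz = a·x₀ + b·y₀ + c·z₀.
d = (-2)·(-4) + (-2)·(-5) + 5·5
  = 8 + 10 + 25
  = 43
Equation: -2x - 2y + 5z = 43

-2x - 2y + 5z = 43


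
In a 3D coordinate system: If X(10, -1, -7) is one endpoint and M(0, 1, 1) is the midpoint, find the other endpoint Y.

Y = 2M - X
  = (2·0 - 10, 2·1 - (-1), 2·1 - (-7))
  = (0 - 10, 2 + 1, 2 + 7)
  = (-10, 3, 9)

(-10, 3, 9)


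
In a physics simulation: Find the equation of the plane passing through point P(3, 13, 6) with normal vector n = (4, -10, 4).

The plane through P with normal n = (a, b, c) satisfies n·(r - P) = 0,
i.e. ax + by + cz = a·x₀ + b·y₀ + c·z₀.
d = 4·3 + (-10)·13 + 4·6
  = 12 - 130 + 24
  = -94
Equation: 4x - 10y + 4z = -94

4x - 10y + 4z = -94


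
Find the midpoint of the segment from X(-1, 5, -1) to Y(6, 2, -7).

M = ((x₁+x₂)/2, (y₁+y₂)/2, (z₁+z₂)/2)
  = ((-1 + 6)/2, (5 + 2)/2, (-1 - 7)/2)
  = (5/2, 7/2, -8/2)
  = (2.5, 3.5, -4)

(2.5, 3.5, -4)


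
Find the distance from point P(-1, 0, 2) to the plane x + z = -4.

distance = |a·x₀ + b·y₀ + c·z₀ - d| / √(a² + b² + c²)
  = |1·(-1) + 0·0 + 1·2 - (-4)| / √(1² + 0² + 1²)
  = |-1 + 0 + 2 + 4| / √(1 + 0 + 1)
  = |5| / √2
  = 5 / 1.414
  ≈ 3.536

3.536


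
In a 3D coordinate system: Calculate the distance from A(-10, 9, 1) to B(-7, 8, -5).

d = √[(x₂-x₁)² + (y₂-y₁)² + (z₂-z₁)²]
  = √[3² + (-1)² + (-6)²]
  = √[9 + 1 + 36]
  = √46
  ≈ 6.782

6.782


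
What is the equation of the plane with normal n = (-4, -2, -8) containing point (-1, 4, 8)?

The plane through P with normal n = (a, b, c) satisfies n·(r - P) = 0,
i.e. ax + by + cz = a·x₀ + b·y₀ + c·z₀.
d = (-4)·(-1) + (-2)·4 + (-8)·8
  = 4 - 8 - 64
  = -68
Equation: -4x - 2y - 8z = -68

-4x - 2y - 8z = -68


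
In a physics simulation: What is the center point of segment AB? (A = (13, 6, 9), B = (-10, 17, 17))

M = ((x₁+x₂)/2, (y₁+y₂)/2, (z₁+z₂)/2)
  = ((13 - 10)/2, (6 + 17)/2, (9 + 17)/2)
  = (3/2, 23/2, 26/2)
  = (1.5, 11.5, 13)

(1.5, 11.5, 13)


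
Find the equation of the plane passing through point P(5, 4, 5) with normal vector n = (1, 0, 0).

The plane through P with normal n = (a, b, c) satisfies n·(r - P) = 0,
i.e. ax + by + cz = a·x₀ + b·y₀ + c·z₀.
d = 1·5 + 0·4 + 0·5
  = 5 + 0 + 0
  = 5
Equation: x = 5

x = 5


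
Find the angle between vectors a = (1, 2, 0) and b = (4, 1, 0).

a·b = 1·4 + 2·1 + 0·0 = 4 + 2 + 0 = 6
|a| = √(1² + 2² + 0²) = √5 ≈ 2.236
|b| = √(4² + 1² + 0²) = √17 ≈ 4.123
cos θ = (a·b)/(|a||b|) = 6/(2.236·4.123) ≈ 0.6508
θ = arccos(0.6508) ≈ 49.4°

49.4°


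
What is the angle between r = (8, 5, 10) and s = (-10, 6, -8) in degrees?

r·s = 8·(-10) + 5·6 + 10·(-8) = -80 + 30 - 80 = -130
|r| = √(8² + 5² + 10²) = √189 ≈ 13.75
|s| = √((-10)² + 6² + (-8)²) = √200 ≈ 14.14
cos θ = (r·s)/(|r||s|) = -130/(13.75·14.14) ≈ -0.6686
θ = arccos(-0.6686) ≈ 132°

132°


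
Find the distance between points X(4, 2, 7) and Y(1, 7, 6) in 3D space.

d = √[(x₂-x₁)² + (y₂-y₁)² + (z₂-z₁)²]
  = √[(-3)² + 5² + (-1)²]
  = √[9 + 25 + 1]
  = √35
  ≈ 5.916

5.916


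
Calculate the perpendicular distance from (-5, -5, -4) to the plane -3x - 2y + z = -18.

distance = |a·x₀ + b·y₀ + c·z₀ - d| / √(a² + b² + c²)
  = |(-3)·(-5) + (-2)·(-5) + 1·(-4) - (-18)| / √((-3)² + (-2)² + 1²)
  = |15 + 10 - 4 + 18| / √(9 + 4 + 1)
  = |39| / √14
  = 39 / 3.742
  ≈ 10.42

10.42


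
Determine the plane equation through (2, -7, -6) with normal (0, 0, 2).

The plane through P with normal n = (a, b, c) satisfies n·(r - P) = 0,
i.e. ax + by + cz = a·x₀ + b·y₀ + c·z₀.
d = 0·2 + 0·(-7) + 2·(-6)
  = 0 + 0 - 12
  = -12
Equation: 2z = -12

2z = -12


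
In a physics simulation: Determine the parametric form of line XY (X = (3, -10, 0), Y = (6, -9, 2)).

Direction vector d = Y - X = (6 - 3, -9 + 10, 2 + 0) = (3, 1, 2)
Parametric form r = X + t·d:
x = 3 + 3t, y = -10 + t, z = 0 + 2t

x = 3 + 3t, y = -10 + t, z = 0 + 2t


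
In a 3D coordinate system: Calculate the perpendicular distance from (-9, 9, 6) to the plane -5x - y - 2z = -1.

distance = |a·x₀ + b·y₀ + c·z₀ - d| / √(a² + b² + c²)
  = |(-5)·(-9) + (-1)·9 + (-2)·6 - (-1)| / √((-5)² + (-1)² + (-2)²)
  = |45 - 9 - 12 + 1| / √(25 + 1 + 4)
  = |25| / √30
  = 25 / 5.477
  ≈ 4.564

4.564


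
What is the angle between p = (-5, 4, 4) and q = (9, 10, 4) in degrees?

p·q = (-5)·9 + 4·10 + 4·4 = -45 + 40 + 16 = 11
|p| = √((-5)² + 4² + 4²) = √57 ≈ 7.55
|q| = √(9² + 10² + 4²) = √197 ≈ 14.04
cos θ = (p·q)/(|p||q|) = 11/(7.55·14.04) ≈ 0.1038
θ = arccos(0.1038) ≈ 84.04°

84.04°


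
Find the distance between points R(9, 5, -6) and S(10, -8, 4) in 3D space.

d = √[(x₂-x₁)² + (y₂-y₁)² + (z₂-z₁)²]
  = √[1² + (-13)² + 10²]
  = √[1 + 169 + 100]
  = √270
  ≈ 16.43

16.43


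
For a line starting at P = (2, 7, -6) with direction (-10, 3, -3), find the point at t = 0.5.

P(t) = P + t·d
  = (2 + (-10)·0.5, 7 + 3·0.5, -6 + (-3)·0.5)
  = (2 - 5, 7 + 1.5, -6 - 1.5)
  = (-3, 8.5, -7.5)

(-3, 8.5, -7.5)


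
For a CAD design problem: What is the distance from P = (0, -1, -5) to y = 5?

distance = |a·x₀ + b·y₀ + c·z₀ - d| / √(a² + b² + c²)
  = |0·0 + 1·(-1) + 0·(-5) - 5| / √(0² + 1² + 0²)
  = |0 - 1 + 0 - 5| / √(0 + 1 + 0)
  = |-6| / √1
  = 6 / 1
  ≈ 6

6


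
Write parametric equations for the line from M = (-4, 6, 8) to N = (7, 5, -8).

Direction vector d = N - M = (7 + 4, 5 - 6, -8 - 8) = (11, -1, -16)
Parametric form r = M + t·d:
x = -4 + 11t, y = 6 - t, z = 8 - 16t

x = -4 + 11t, y = 6 - t, z = 8 - 16t


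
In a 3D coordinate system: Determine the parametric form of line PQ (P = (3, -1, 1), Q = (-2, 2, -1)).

Direction vector d = Q - P = (-2 - 3, 2 + 1, -1 - 1) = (-5, 3, -2)
Parametric form r = P + t·d:
x = 3 - 5t, y = -1 + 3t, z = 1 - 2t

x = 3 - 5t, y = -1 + 3t, z = 1 - 2t


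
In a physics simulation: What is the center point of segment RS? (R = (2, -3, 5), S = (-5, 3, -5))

M = ((x₁+x₂)/2, (y₁+y₂)/2, (z₁+z₂)/2)
  = ((2 - 5)/2, (-3 + 3)/2, (5 - 5)/2)
  = (-3/2, 0/2, 0/2)
  = (-1.5, 0, 0)

(-1.5, 0, 0)


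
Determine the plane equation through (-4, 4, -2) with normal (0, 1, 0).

The plane through P with normal n = (a, b, c) satisfies n·(r - P) = 0,
i.e. ax + by + cz = a·x₀ + b·y₀ + c·z₀.
d = 0·(-4) + 1·4 + 0·(-2)
  = 0 + 4 + 0
  = 4
Equation: y = 4

y = 4


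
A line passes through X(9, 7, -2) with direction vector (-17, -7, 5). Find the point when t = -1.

P(t) = X + t·d
  = (9 + (-17)·(-1), 7 + (-7)·(-1), -2 + 5·(-1))
  = (9 + 17, 7 + 7, -2 - 5)
  = (26, 14, -7)

(26, 14, -7)


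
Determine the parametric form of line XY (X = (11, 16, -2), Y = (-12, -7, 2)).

Direction vector d = Y - X = (-12 - 11, -7 - 16, 2 + 2) = (-23, -23, 4)
Parametric form r = X + t·d:
x = 11 - 23t, y = 16 - 23t, z = -2 + 4t

x = 11 - 23t, y = 16 - 23t, z = -2 + 4t


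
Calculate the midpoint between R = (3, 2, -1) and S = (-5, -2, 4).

M = ((x₁+x₂)/2, (y₁+y₂)/2, (z₁+z₂)/2)
  = ((3 - 5)/2, (2 - 2)/2, (-1 + 4)/2)
  = (-2/2, 0/2, 3/2)
  = (-1, 0, 1.5)

(-1, 0, 1.5)


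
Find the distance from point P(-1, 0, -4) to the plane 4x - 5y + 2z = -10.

distance = |a·x₀ + b·y₀ + c·z₀ - d| / √(a² + b² + c²)
  = |4·(-1) + (-5)·0 + 2·(-4) - (-10)| / √(4² + (-5)² + 2²)
  = |-4 + 0 - 8 + 10| / √(16 + 25 + 4)
  = |-2| / √45
  = 2 / 6.708
  ≈ 0.2981

0.2981


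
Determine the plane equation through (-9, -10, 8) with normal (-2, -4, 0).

The plane through P with normal n = (a, b, c) satisfies n·(r - P) = 0,
i.e. ax + by + cz = a·x₀ + b·y₀ + c·z₀.
d = (-2)·(-9) + (-4)·(-10) + 0·8
  = 18 + 40 + 0
  = 58
Equation: -2x - 4y = 58

-2x - 4y = 58


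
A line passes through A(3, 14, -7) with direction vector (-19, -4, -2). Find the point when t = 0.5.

P(t) = A + t·d
  = (3 + (-19)·0.5, 14 + (-4)·0.5, -7 + (-2)·0.5)
  = (3 - 9.5, 14 - 2, -7 - 1)
  = (-6.5, 12, -8)

(-6.5, 12, -8)


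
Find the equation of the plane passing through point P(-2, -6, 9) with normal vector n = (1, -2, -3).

The plane through P with normal n = (a, b, c) satisfies n·(r - P) = 0,
i.e. ax + by + cz = a·x₀ + b·y₀ + c·z₀.
d = 1·(-2) + (-2)·(-6) + (-3)·9
  = -2 + 12 - 27
  = -17
Equation: x - 2y - 3z = -17

x - 2y - 3z = -17


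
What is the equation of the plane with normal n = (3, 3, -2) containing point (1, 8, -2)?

The plane through P with normal n = (a, b, c) satisfies n·(r - P) = 0,
i.e. ax + by + cz = a·x₀ + b·y₀ + c·z₀.
d = 3·1 + 3·8 + (-2)·(-2)
  = 3 + 24 + 4
  = 31
Equation: 3x + 3y - 2z = 31

3x + 3y - 2z = 31


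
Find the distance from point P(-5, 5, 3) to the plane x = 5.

distance = |a·x₀ + b·y₀ + c·z₀ - d| / √(a² + b² + c²)
  = |1·(-5) + 0·5 + 0·3 - 5| / √(1² + 0² + 0²)
  = |-5 + 0 + 0 - 5| / √(1 + 0 + 0)
  = |-10| / √1
  = 10 / 1
  ≈ 10

10


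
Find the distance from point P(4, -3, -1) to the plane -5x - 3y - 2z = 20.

distance = |a·x₀ + b·y₀ + c·z₀ - d| / √(a² + b² + c²)
  = |(-5)·4 + (-3)·(-3) + (-2)·(-1) - 20| / √((-5)² + (-3)² + (-2)²)
  = |-20 + 9 + 2 - 20| / √(25 + 9 + 4)
  = |-29| / √38
  = 29 / 6.164
  ≈ 4.704

4.704


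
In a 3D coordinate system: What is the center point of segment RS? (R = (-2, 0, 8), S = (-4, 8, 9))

M = ((x₁+x₂)/2, (y₁+y₂)/2, (z₁+z₂)/2)
  = ((-2 - 4)/2, (0 + 8)/2, (8 + 9)/2)
  = (-6/2, 8/2, 17/2)
  = (-3, 4, 8.5)

(-3, 4, 8.5)


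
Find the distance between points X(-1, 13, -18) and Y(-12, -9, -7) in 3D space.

d = √[(x₂-x₁)² + (y₂-y₁)² + (z₂-z₁)²]
  = √[(-11)² + (-22)² + 11²]
  = √[121 + 484 + 121]
  = √726
  ≈ 26.94

26.94


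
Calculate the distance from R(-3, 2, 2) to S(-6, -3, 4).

d = √[(x₂-x₁)² + (y₂-y₁)² + (z₂-z₁)²]
  = √[(-3)² + (-5)² + 2²]
  = √[9 + 25 + 4]
  = √38
  ≈ 6.164

6.164


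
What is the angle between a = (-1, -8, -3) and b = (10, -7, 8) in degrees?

a·b = (-1)·10 + (-8)·(-7) + (-3)·8 = -10 + 56 - 24 = 22
|a| = √((-1)² + (-8)² + (-3)²) = √74 ≈ 8.602
|b| = √(10² + (-7)² + 8²) = √213 ≈ 14.59
cos θ = (a·b)/(|a||b|) = 22/(8.602·14.59) ≈ 0.1752
θ = arccos(0.1752) ≈ 79.91°

79.91°


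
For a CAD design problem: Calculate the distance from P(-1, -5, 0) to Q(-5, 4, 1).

d = √[(x₂-x₁)² + (y₂-y₁)² + (z₂-z₁)²]
  = √[(-4)² + 9² + 1²]
  = √[16 + 81 + 1]
  = √98
  ≈ 9.899

9.899


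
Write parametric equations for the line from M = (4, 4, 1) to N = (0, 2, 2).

Direction vector d = N - M = (0 - 4, 2 - 4, 2 - 1) = (-4, -2, 1)
Parametric form r = M + t·d:
x = 4 - 4t, y = 4 - 2t, z = 1 + t

x = 4 - 4t, y = 4 - 2t, z = 1 + t


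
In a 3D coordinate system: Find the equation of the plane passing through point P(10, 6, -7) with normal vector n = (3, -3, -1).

The plane through P with normal n = (a, b, c) satisfies n·(r - P) = 0,
i.e. ax + by + cz = a·x₀ + b·y₀ + c·z₀.
d = 3·10 + (-3)·6 + (-1)·(-7)
  = 30 - 18 + 7
  = 19
Equation: 3x - 3y - z = 19

3x - 3y - z = 19


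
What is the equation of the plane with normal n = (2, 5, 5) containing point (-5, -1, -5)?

The plane through P with normal n = (a, b, c) satisfies n·(r - P) = 0,
i.e. ax + by + cz = a·x₀ + b·y₀ + c·z₀.
d = 2·(-5) + 5·(-1) + 5·(-5)
  = -10 - 5 - 25
  = -40
Equation: 2x + 5y + 5z = -40

2x + 5y + 5z = -40


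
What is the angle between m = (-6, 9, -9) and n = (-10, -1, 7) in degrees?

m·n = (-6)·(-10) + 9·(-1) + (-9)·7 = 60 - 9 - 63 = -12
|m| = √((-6)² + 9² + (-9)²) = √198 ≈ 14.07
|n| = √((-10)² + (-1)² + 7²) = √150 ≈ 12.25
cos θ = (m·n)/(|m||n|) = -12/(14.07·12.25) ≈ -0.06963
θ = arccos(-0.06963) ≈ 93.99°

93.99°


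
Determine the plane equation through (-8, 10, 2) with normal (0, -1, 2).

The plane through P with normal n = (a, b, c) satisfies n·(r - P) = 0,
i.e. ax + by + cz = a·x₀ + b·y₀ + c·z₀.
d = 0·(-8) + (-1)·10 + 2·2
  = 0 - 10 + 4
  = -6
Equation: -y + 2z = -6

-y + 2z = -6


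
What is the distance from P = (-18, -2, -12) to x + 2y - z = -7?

distance = |a·x₀ + b·y₀ + c·z₀ - d| / √(a² + b² + c²)
  = |1·(-18) + 2·(-2) + (-1)·(-12) - (-7)| / √(1² + 2² + (-1)²)
  = |-18 - 4 + 12 + 7| / √(1 + 4 + 1)
  = |-3| / √6
  = 3 / 2.449
  ≈ 1.225

1.225


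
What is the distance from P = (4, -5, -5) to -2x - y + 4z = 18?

distance = |a·x₀ + b·y₀ + c·z₀ - d| / √(a² + b² + c²)
  = |(-2)·4 + (-1)·(-5) + 4·(-5) - 18| / √((-2)² + (-1)² + 4²)
  = |-8 + 5 - 20 - 18| / √(4 + 1 + 16)
  = |-41| / √21
  = 41 / 4.583
  ≈ 8.947

8.947


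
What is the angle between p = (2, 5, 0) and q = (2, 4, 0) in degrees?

p·q = 2·2 + 5·4 + 0·0 = 4 + 20 + 0 = 24
|p| = √(2² + 5² + 0²) = √29 ≈ 5.385
|q| = √(2² + 4² + 0²) = √20 ≈ 4.472
cos θ = (p·q)/(|p||q|) = 24/(5.385·4.472) ≈ 0.9965
θ = arccos(0.9965) ≈ 4.764°

4.764°


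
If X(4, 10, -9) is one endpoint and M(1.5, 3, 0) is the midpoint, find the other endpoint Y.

Y = 2M - X
  = (2·1.5 - 4, 2·3 - 10, 2·0 - (-9))
  = (3 - 4, 6 - 10, 0 + 9)
  = (-1, -4, 9)

(-1, -4, 9)


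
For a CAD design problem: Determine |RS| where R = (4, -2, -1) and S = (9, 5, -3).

d = √[(x₂-x₁)² + (y₂-y₁)² + (z₂-z₁)²]
  = √[5² + 7² + (-2)²]
  = √[25 + 49 + 4]
  = √78
  ≈ 8.832

8.832


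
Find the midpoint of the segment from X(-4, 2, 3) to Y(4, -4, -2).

M = ((x₁+x₂)/2, (y₁+y₂)/2, (z₁+z₂)/2)
  = ((-4 + 4)/2, (2 - 4)/2, (3 - 2)/2)
  = (0/2, -2/2, 1/2)
  = (0, -1, 0.5)

(0, -1, 0.5)


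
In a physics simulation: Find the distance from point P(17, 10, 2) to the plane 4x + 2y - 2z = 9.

distance = |a·x₀ + b·y₀ + c·z₀ - d| / √(a² + b² + c²)
  = |4·17 + 2·10 + (-2)·2 - 9| / √(4² + 2² + (-2)²)
  = |68 + 20 - 4 - 9| / √(16 + 4 + 4)
  = |75| / √24
  = 75 / 4.899
  ≈ 15.31

15.31


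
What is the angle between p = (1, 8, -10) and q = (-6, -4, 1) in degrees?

p·q = 1·(-6) + 8·(-4) + (-10)·1 = -6 - 32 - 10 = -48
|p| = √(1² + 8² + (-10)²) = √165 ≈ 12.85
|q| = √((-6)² + (-4)² + 1²) = √53 ≈ 7.28
cos θ = (p·q)/(|p||q|) = -48/(12.85·7.28) ≈ -0.5133
θ = arccos(-0.5133) ≈ 120.9°

120.9°


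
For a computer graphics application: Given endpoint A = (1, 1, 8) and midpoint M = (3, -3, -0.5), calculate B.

B = 2M - A
  = (2·3 - 1, 2·(-3) - 1, 2·(-0.5) - 8)
  = (6 - 1, -6 - 1, -1 - 8)
  = (5, -7, -9)

(5, -7, -9)


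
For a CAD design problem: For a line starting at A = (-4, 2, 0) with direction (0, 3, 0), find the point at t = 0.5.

P(t) = A + t·d
  = (-4 + 0·0.5, 2 + 3·0.5, 0 + 0·0.5)
  = (-4 + 0, 2 + 1.5, 0 + 0)
  = (-4, 3.5, 0)

(-4, 3.5, 0)


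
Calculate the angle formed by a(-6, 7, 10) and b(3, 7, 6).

a·b = (-6)·3 + 7·7 + 10·6 = -18 + 49 + 60 = 91
|a| = √((-6)² + 7² + 10²) = √185 ≈ 13.6
|b| = √(3² + 7² + 6²) = √94 ≈ 9.695
cos θ = (a·b)/(|a||b|) = 91/(13.6·9.695) ≈ 0.6901
θ = arccos(0.6901) ≈ 46.36°

46.36°


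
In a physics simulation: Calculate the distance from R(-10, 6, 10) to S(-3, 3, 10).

d = √[(x₂-x₁)² + (y₂-y₁)² + (z₂-z₁)²]
  = √[7² + (-3)² + 0²]
  = √[49 + 9 + 0]
  = √58
  ≈ 7.616

7.616


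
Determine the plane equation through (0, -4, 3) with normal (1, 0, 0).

The plane through P with normal n = (a, b, c) satisfies n·(r - P) = 0,
i.e. ax + by + cz = a·x₀ + b·y₀ + c·z₀.
d = 1·0 + 0·(-4) + 0·3
  = 0 + 0 + 0
  = 0
Equation: x = 0

x = 0


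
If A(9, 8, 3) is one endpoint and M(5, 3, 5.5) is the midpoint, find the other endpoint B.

B = 2M - A
  = (2·5 - 9, 2·3 - 8, 2·5.5 - 3)
  = (10 - 9, 6 - 8, 11 - 3)
  = (1, -2, 8)

(1, -2, 8)


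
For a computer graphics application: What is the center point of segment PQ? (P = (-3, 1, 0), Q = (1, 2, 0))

M = ((x₁+x₂)/2, (y₁+y₂)/2, (z₁+z₂)/2)
  = ((-3 + 1)/2, (1 + 2)/2, (0 + 0)/2)
  = (-2/2, 3/2, 0/2)
  = (-1, 1.5, 0)

(-1, 1.5, 0)


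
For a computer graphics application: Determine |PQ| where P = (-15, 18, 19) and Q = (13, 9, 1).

d = √[(x₂-x₁)² + (y₂-y₁)² + (z₂-z₁)²]
  = √[28² + (-9)² + (-18)²]
  = √[784 + 81 + 324]
  = √1189
  ≈ 34.48

34.48


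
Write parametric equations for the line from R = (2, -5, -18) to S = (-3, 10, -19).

Direction vector d = S - R = (-3 - 2, 10 + 5, -19 + 18) = (-5, 15, -1)
Parametric form r = R + t·d:
x = 2 - 5t, y = -5 + 15t, z = -18 - t

x = 2 - 5t, y = -5 + 15t, z = -18 - t


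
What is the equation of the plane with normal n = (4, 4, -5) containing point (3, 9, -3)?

The plane through P with normal n = (a, b, c) satisfies n·(r - P) = 0,
i.e. ax + by + cz = a·x₀ + b·y₀ + c·z₀.
d = 4·3 + 4·9 + (-5)·(-3)
  = 12 + 36 + 15
  = 63
Equation: 4x + 4y - 5z = 63

4x + 4y - 5z = 63


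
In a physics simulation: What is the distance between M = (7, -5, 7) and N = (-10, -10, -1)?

d = √[(x₂-x₁)² + (y₂-y₁)² + (z₂-z₁)²]
  = √[(-17)² + (-5)² + (-8)²]
  = √[289 + 25 + 64]
  = √378
  ≈ 19.44

19.44


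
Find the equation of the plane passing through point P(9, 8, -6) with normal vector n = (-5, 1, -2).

The plane through P with normal n = (a, b, c) satisfies n·(r - P) = 0,
i.e. ax + by + cz = a·x₀ + b·y₀ + c·z₀.
d = (-5)·9 + 1·8 + (-2)·(-6)
  = -45 + 8 + 12
  = -25
Equation: -5x + y - 2z = -25

-5x + y - 2z = -25


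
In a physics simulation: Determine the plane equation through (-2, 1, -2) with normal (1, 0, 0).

The plane through P with normal n = (a, b, c) satisfies n·(r - P) = 0,
i.e. ax + by + cz = a·x₀ + b·y₀ + c·z₀.
d = 1·(-2) + 0·1 + 0·(-2)
  = -2 + 0 + 0
  = -2
Equation: x = -2

x = -2


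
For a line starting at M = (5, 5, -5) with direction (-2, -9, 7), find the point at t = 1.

P(t) = M + t·d
  = (5 + (-2)·1, 5 + (-9)·1, -5 + 7·1)
  = (5 - 2, 5 - 9, -5 + 7)
  = (3, -4, 2)

(3, -4, 2)


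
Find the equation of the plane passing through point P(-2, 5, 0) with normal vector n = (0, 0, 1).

The plane through P with normal n = (a, b, c) satisfies n·(r - P) = 0,
i.e. ax + by + cz = a·x₀ + b·y₀ + c·z₀.
d = 0·(-2) + 0·5 + 1·0
  = 0 + 0 + 0
  = 0
Equation: z = 0

z = 0


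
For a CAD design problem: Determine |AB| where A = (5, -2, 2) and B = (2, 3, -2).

d = √[(x₂-x₁)² + (y₂-y₁)² + (z₂-z₁)²]
  = √[(-3)² + 5² + (-4)²]
  = √[9 + 25 + 16]
  = √50
  ≈ 7.071

7.071


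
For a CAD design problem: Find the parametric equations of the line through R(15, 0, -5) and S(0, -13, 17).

Direction vector d = S - R = (0 - 15, -13 + 0, 17 + 5) = (-15, -13, 22)
Parametric form r = R + t·d:
x = 15 - 15t, y = 0 - 13t, z = -5 + 22t

x = 15 - 15t, y = 0 - 13t, z = -5 + 22t


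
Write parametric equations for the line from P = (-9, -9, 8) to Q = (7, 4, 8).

Direction vector d = Q - P = (7 + 9, 4 + 9, 8 - 8) = (16, 13, 0)
Parametric form r = P + t·d:
x = -9 + 16t, y = -9 + 13t, z = 8

x = -9 + 16t, y = -9 + 13t, z = 8


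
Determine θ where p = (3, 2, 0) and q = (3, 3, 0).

p·q = 3·3 + 2·3 + 0·0 = 9 + 6 + 0 = 15
|p| = √(3² + 2² + 0²) = √13 ≈ 3.606
|q| = √(3² + 3² + 0²) = √18 ≈ 4.243
cos θ = (p·q)/(|p||q|) = 15/(3.606·4.243) ≈ 0.9806
θ = arccos(0.9806) ≈ 11.31°

11.31°


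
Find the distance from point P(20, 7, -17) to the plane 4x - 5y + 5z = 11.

distance = |a·x₀ + b·y₀ + c·z₀ - d| / √(a² + b² + c²)
  = |4·20 + (-5)·7 + 5·(-17) - 11| / √(4² + (-5)² + 5²)
  = |80 - 35 - 85 - 11| / √(16 + 25 + 25)
  = |-51| / √66
  = 51 / 8.124
  ≈ 6.278

6.278


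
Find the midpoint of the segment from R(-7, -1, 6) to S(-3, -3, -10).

M = ((x₁+x₂)/2, (y₁+y₂)/2, (z₁+z₂)/2)
  = ((-7 - 3)/2, (-1 - 3)/2, (6 - 10)/2)
  = (-10/2, -4/2, -4/2)
  = (-5, -2, -2)

(-5, -2, -2)


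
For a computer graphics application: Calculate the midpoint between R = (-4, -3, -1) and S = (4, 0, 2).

M = ((x₁+x₂)/2, (y₁+y₂)/2, (z₁+z₂)/2)
  = ((-4 + 4)/2, (-3 + 0)/2, (-1 + 2)/2)
  = (0/2, -3/2, 1/2)
  = (0, -1.5, 0.5)

(0, -1.5, 0.5)


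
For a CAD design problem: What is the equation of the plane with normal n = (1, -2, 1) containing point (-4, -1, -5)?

The plane through P with normal n = (a, b, c) satisfies n·(r - P) = 0,
i.e. ax + by + cz = a·x₀ + b·y₀ + c·z₀.
d = 1·(-4) + (-2)·(-1) + 1·(-5)
  = -4 + 2 - 5
  = -7
Equation: x - 2y + z = -7

x - 2y + z = -7


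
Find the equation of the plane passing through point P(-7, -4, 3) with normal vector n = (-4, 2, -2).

The plane through P with normal n = (a, b, c) satisfies n·(r - P) = 0,
i.e. ax + by + cz = a·x₀ + b·y₀ + c·z₀.
d = (-4)·(-7) + 2·(-4) + (-2)·3
  = 28 - 8 - 6
  = 14
Equation: -4x + 2y - 2z = 14

-4x + 2y - 2z = 14


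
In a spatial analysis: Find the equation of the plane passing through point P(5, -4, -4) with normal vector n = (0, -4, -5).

The plane through P with normal n = (a, b, c) satisfies n·(r - P) = 0,
i.e. ax + by + cz = a·x₀ + b·y₀ + c·z₀.
d = 0·5 + (-4)·(-4) + (-5)·(-4)
  = 0 + 16 + 20
  = 36
Equation: -4y - 5z = 36

-4y - 5z = 36


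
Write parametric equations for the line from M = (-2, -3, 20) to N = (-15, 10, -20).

Direction vector d = N - M = (-15 + 2, 10 + 3, -20 - 20) = (-13, 13, -40)
Parametric form r = M + t·d:
x = -2 - 13t, y = -3 + 13t, z = 20 - 40t

x = -2 - 13t, y = -3 + 13t, z = 20 - 40t


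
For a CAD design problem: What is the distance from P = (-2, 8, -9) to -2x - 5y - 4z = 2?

distance = |a·x₀ + b·y₀ + c·z₀ - d| / √(a² + b² + c²)
  = |(-2)·(-2) + (-5)·8 + (-4)·(-9) - 2| / √((-2)² + (-5)² + (-4)²)
  = |4 - 40 + 36 - 2| / √(4 + 25 + 16)
  = |-2| / √45
  = 2 / 6.708
  ≈ 0.2981

0.2981


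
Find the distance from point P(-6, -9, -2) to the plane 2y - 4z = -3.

distance = |a·x₀ + b·y₀ + c·z₀ - d| / √(a² + b² + c²)
  = |0·(-6) + 2·(-9) + (-4)·(-2) - (-3)| / √(0² + 2² + (-4)²)
  = |0 - 18 + 8 + 3| / √(0 + 4 + 16)
  = |-7| / √20
  = 7 / 4.472
  ≈ 1.565

1.565


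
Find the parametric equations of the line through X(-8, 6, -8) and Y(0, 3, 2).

Direction vector d = Y - X = (0 + 8, 3 - 6, 2 + 8) = (8, -3, 10)
Parametric form r = X + t·d:
x = -8 + 8t, y = 6 - 3t, z = -8 + 10t

x = -8 + 8t, y = 6 - 3t, z = -8 + 10t


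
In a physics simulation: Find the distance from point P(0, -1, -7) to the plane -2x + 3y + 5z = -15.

distance = |a·x₀ + b·y₀ + c·z₀ - d| / √(a² + b² + c²)
  = |(-2)·0 + 3·(-1) + 5·(-7) - (-15)| / √((-2)² + 3² + 5²)
  = |0 - 3 - 35 + 15| / √(4 + 9 + 25)
  = |-23| / √38
  = 23 / 6.164
  ≈ 3.731

3.731


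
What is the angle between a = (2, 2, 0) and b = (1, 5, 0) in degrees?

a·b = 2·1 + 2·5 + 0·0 = 2 + 10 + 0 = 12
|a| = √(2² + 2² + 0²) = √8 ≈ 2.828
|b| = √(1² + 5² + 0²) = √26 ≈ 5.099
cos θ = (a·b)/(|a||b|) = 12/(2.828·5.099) ≈ 0.8321
θ = arccos(0.8321) ≈ 33.69°

33.69°


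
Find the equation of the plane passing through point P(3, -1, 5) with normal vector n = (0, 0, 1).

The plane through P with normal n = (a, b, c) satisfies n·(r - P) = 0,
i.e. ax + by + cz = a·x₀ + b·y₀ + c·z₀.
d = 0·3 + 0·(-1) + 1·5
  = 0 + 0 + 5
  = 5
Equation: z = 5

z = 5


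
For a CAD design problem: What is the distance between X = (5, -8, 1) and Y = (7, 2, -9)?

d = √[(x₂-x₁)² + (y₂-y₁)² + (z₂-z₁)²]
  = √[2² + 10² + (-10)²]
  = √[4 + 100 + 100]
  = √204
  ≈ 14.28

14.28


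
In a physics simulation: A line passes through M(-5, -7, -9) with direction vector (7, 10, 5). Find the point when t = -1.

P(t) = M + t·d
  = (-5 + 7·(-1), -7 + 10·(-1), -9 + 5·(-1))
  = (-5 - 7, -7 - 10, -9 - 5)
  = (-12, -17, -14)

(-12, -17, -14)


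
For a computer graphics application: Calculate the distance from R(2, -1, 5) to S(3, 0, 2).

d = √[(x₂-x₁)² + (y₂-y₁)² + (z₂-z₁)²]
  = √[1² + 1² + (-3)²]
  = √[1 + 1 + 9]
  = √11
  ≈ 3.317

3.317


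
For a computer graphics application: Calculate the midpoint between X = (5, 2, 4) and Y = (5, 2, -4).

M = ((x₁+x₂)/2, (y₁+y₂)/2, (z₁+z₂)/2)
  = ((5 + 5)/2, (2 + 2)/2, (4 - 4)/2)
  = (10/2, 4/2, 0/2)
  = (5, 2, 0)

(5, 2, 0)


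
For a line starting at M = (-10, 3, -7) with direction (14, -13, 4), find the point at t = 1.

P(t) = M + t·d
  = (-10 + 14·1, 3 + (-13)·1, -7 + 4·1)
  = (-10 + 14, 3 - 13, -7 + 4)
  = (4, -10, -3)

(4, -10, -3)


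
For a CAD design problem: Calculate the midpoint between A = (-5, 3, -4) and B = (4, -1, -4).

M = ((x₁+x₂)/2, (y₁+y₂)/2, (z₁+z₂)/2)
  = ((-5 + 4)/2, (3 - 1)/2, (-4 - 4)/2)
  = (-1/2, 2/2, -8/2)
  = (-0.5, 1, -4)

(-0.5, 1, -4)


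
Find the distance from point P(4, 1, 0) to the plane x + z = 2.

distance = |a·x₀ + b·y₀ + c·z₀ - d| / √(a² + b² + c²)
  = |1·4 + 0·1 + 1·0 - 2| / √(1² + 0² + 1²)
  = |4 + 0 + 0 - 2| / √(1 + 0 + 1)
  = |2| / √2
  = 2 / 1.414
  ≈ 1.414

1.414


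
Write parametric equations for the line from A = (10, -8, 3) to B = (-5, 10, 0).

Direction vector d = B - A = (-5 - 10, 10 + 8, 0 - 3) = (-15, 18, -3)
Parametric form r = A + t·d:
x = 10 - 15t, y = -8 + 18t, z = 3 - 3t

x = 10 - 15t, y = -8 + 18t, z = 3 - 3t


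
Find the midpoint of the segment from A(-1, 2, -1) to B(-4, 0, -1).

M = ((x₁+x₂)/2, (y₁+y₂)/2, (z₁+z₂)/2)
  = ((-1 - 4)/2, (2 + 0)/2, (-1 - 1)/2)
  = (-5/2, 2/2, -2/2)
  = (-2.5, 1, -1)

(-2.5, 1, -1)


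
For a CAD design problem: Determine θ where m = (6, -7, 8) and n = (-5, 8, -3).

m·n = 6·(-5) + (-7)·8 + 8·(-3) = -30 - 56 - 24 = -110
|m| = √(6² + (-7)² + 8²) = √149 ≈ 12.21
|n| = √((-5)² + 8² + (-3)²) = √98 ≈ 9.899
cos θ = (m·n)/(|m||n|) = -110/(12.21·9.899) ≈ -0.9103
θ = arccos(-0.9103) ≈ 155.5°

155.5°


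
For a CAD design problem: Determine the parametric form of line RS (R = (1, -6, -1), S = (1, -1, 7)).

Direction vector d = S - R = (1 - 1, -1 + 6, 7 + 1) = (0, 5, 8)
Parametric form r = R + t·d:
x = 1, y = -6 + 5t, z = -1 + 8t

x = 1, y = -6 + 5t, z = -1 + 8t


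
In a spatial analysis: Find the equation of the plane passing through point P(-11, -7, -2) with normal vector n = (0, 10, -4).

The plane through P with normal n = (a, b, c) satisfies n·(r - P) = 0,
i.e. ax + by + cz = a·x₀ + b·y₀ + c·z₀.
d = 0·(-11) + 10·(-7) + (-4)·(-2)
  = 0 - 70 + 8
  = -62
Equation: 10y - 4z = -62

10y - 4z = -62


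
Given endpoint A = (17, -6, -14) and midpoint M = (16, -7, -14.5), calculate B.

B = 2M - A
  = (2·16 - 17, 2·(-7) - (-6), 2·(-14.5) - (-14))
  = (32 - 17, -14 + 6, -29 + 14)
  = (15, -8, -15)

(15, -8, -15)


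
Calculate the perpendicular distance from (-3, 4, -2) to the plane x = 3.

distance = |a·x₀ + b·y₀ + c·z₀ - d| / √(a² + b² + c²)
  = |1·(-3) + 0·4 + 0·(-2) - 3| / √(1² + 0² + 0²)
  = |-3 + 0 + 0 - 3| / √(1 + 0 + 0)
  = |-6| / √1
  = 6 / 1
  ≈ 6

6


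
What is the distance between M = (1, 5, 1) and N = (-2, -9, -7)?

d = √[(x₂-x₁)² + (y₂-y₁)² + (z₂-z₁)²]
  = √[(-3)² + (-14)² + (-8)²]
  = √[9 + 196 + 64]
  = √269
  ≈ 16.4

16.4


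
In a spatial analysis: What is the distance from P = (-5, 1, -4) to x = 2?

distance = |a·x₀ + b·y₀ + c·z₀ - d| / √(a² + b² + c²)
  = |1·(-5) + 0·1 + 0·(-4) - 2| / √(1² + 0² + 0²)
  = |-5 + 0 + 0 - 2| / √(1 + 0 + 0)
  = |-7| / √1
  = 7 / 1
  ≈ 7

7


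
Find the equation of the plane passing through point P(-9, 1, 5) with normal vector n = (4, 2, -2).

The plane through P with normal n = (a, b, c) satisfies n·(r - P) = 0,
i.e. ax + by + cz = a·x₀ + b·y₀ + c·z₀.
d = 4·(-9) + 2·1 + (-2)·5
  = -36 + 2 - 10
  = -44
Equation: 4x + 2y - 2z = -44

4x + 2y - 2z = -44


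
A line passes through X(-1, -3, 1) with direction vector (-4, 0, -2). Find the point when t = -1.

P(t) = X + t·d
  = (-1 + (-4)·(-1), -3 + 0·(-1), 1 + (-2)·(-1))
  = (-1 + 4, -3 + 0, 1 + 2)
  = (3, -3, 3)

(3, -3, 3)


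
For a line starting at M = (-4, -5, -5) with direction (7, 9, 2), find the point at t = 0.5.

P(t) = M + t·d
  = (-4 + 7·0.5, -5 + 9·0.5, -5 + 2·0.5)
  = (-4 + 3.5, -5 + 4.5, -5 + 1)
  = (-0.5, -0.5, -4)

(-0.5, -0.5, -4)


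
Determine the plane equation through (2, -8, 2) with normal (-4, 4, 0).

The plane through P with normal n = (a, b, c) satisfies n·(r - P) = 0,
i.e. ax + by + cz = a·x₀ + b·y₀ + c·z₀.
d = (-4)·2 + 4·(-8) + 0·2
  = -8 - 32 + 0
  = -40
Equation: -4x + 4y = -40

-4x + 4y = -40


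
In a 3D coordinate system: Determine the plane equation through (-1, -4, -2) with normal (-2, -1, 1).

The plane through P with normal n = (a, b, c) satisfies n·(r - P) = 0,
i.e. ax + by + cz = a·x₀ + b·y₀ + c·z₀.
d = (-2)·(-1) + (-1)·(-4) + 1·(-2)
  = 2 + 4 - 2
  = 4
Equation: -2x - y + z = 4

-2x - y + z = 4


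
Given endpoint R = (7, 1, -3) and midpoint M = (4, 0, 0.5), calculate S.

S = 2M - R
  = (2·4 - 7, 2·0 - 1, 2·0.5 - (-3))
  = (8 - 7, 0 - 1, 1 + 3)
  = (1, -1, 4)

(1, -1, 4)


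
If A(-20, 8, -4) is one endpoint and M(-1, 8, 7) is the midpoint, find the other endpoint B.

B = 2M - A
  = (2·(-1) - (-20), 2·8 - 8, 2·7 - (-4))
  = (-2 + 20, 16 - 8, 14 + 4)
  = (18, 8, 18)

(18, 8, 18)


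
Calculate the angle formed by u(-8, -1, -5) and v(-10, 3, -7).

u·v = (-8)·(-10) + (-1)·3 + (-5)·(-7) = 80 - 3 + 35 = 112
|u| = √((-8)² + (-1)² + (-5)²) = √90 ≈ 9.487
|v| = √((-10)² + 3² + (-7)²) = √158 ≈ 12.57
cos θ = (u·v)/(|u||v|) = 112/(9.487·12.57) ≈ 0.9392
θ = arccos(0.9392) ≈ 20.08°

20.08°


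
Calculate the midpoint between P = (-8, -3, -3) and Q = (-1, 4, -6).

M = ((x₁+x₂)/2, (y₁+y₂)/2, (z₁+z₂)/2)
  = ((-8 - 1)/2, (-3 + 4)/2, (-3 - 6)/2)
  = (-9/2, 1/2, -9/2)
  = (-4.5, 0.5, -4.5)

(-4.5, 0.5, -4.5)


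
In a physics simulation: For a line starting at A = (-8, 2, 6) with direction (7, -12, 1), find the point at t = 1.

P(t) = A + t·d
  = (-8 + 7·1, 2 + (-12)·1, 6 + 1·1)
  = (-8 + 7, 2 - 12, 6 + 1)
  = (-1, -10, 7)

(-1, -10, 7)


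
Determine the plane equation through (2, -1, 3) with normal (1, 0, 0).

The plane through P with normal n = (a, b, c) satisfies n·(r - P) = 0,
i.e. ax + by + cz = a·x₀ + b·y₀ + c·z₀.
d = 1·2 + 0·(-1) + 0·3
  = 2 + 0 + 0
  = 2
Equation: x = 2

x = 2


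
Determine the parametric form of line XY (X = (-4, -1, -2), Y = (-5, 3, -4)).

Direction vector d = Y - X = (-5 + 4, 3 + 1, -4 + 2) = (-1, 4, -2)
Parametric form r = X + t·d:
x = -4 - t, y = -1 + 4t, z = -2 - 2t

x = -4 - t, y = -1 + 4t, z = -2 - 2t


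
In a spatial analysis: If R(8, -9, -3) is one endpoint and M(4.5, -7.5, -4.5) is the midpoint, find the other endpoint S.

S = 2M - R
  = (2·4.5 - 8, 2·(-7.5) - (-9), 2·(-4.5) - (-3))
  = (9 - 8, -15 + 9, -9 + 3)
  = (1, -6, -6)

(1, -6, -6)


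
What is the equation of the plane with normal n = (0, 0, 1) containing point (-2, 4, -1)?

The plane through P with normal n = (a, b, c) satisfies n·(r - P) = 0,
i.e. ax + by + cz = a·x₀ + b·y₀ + c·z₀.
d = 0·(-2) + 0·4 + 1·(-1)
  = 0 + 0 - 1
  = -1
Equation: z = -1

z = -1


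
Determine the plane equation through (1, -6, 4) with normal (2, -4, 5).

The plane through P with normal n = (a, b, c) satisfies n·(r - P) = 0,
i.e. ax + by + cz = a·x₀ + b·y₀ + c·z₀.
d = 2·1 + (-4)·(-6) + 5·4
  = 2 + 24 + 20
  = 46
Equation: 2x - 4y + 5z = 46

2x - 4y + 5z = 46


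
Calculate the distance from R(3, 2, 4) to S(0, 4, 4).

d = √[(x₂-x₁)² + (y₂-y₁)² + (z₂-z₁)²]
  = √[(-3)² + 2² + 0²]
  = √[9 + 4 + 0]
  = √13
  ≈ 3.606

3.606


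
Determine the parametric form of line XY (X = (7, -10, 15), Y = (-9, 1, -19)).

Direction vector d = Y - X = (-9 - 7, 1 + 10, -19 - 15) = (-16, 11, -34)
Parametric form r = X + t·d:
x = 7 - 16t, y = -10 + 11t, z = 15 - 34t

x = 7 - 16t, y = -10 + 11t, z = 15 - 34t


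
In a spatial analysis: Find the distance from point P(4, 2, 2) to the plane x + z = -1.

distance = |a·x₀ + b·y₀ + c·z₀ - d| / √(a² + b² + c²)
  = |1·4 + 0·2 + 1·2 - (-1)| / √(1² + 0² + 1²)
  = |4 + 0 + 2 + 1| / √(1 + 0 + 1)
  = |7| / √2
  = 7 / 1.414
  ≈ 4.95

4.95


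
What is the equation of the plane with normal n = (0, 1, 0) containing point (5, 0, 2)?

The plane through P with normal n = (a, b, c) satisfies n·(r - P) = 0,
i.e. ax + by + cz = a·x₀ + b·y₀ + c·z₀.
d = 0·5 + 1·0 + 0·2
  = 0 + 0 + 0
  = 0
Equation: y = 0

y = 0


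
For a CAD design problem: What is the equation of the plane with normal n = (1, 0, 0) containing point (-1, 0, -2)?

The plane through P with normal n = (a, b, c) satisfies n·(r - P) = 0,
i.e. ax + by + cz = a·x₀ + b·y₀ + c·z₀.
d = 1·(-1) + 0·0 + 0·(-2)
  = -1 + 0 + 0
  = -1
Equation: x = -1

x = -1


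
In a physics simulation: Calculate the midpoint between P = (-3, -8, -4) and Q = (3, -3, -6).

M = ((x₁+x₂)/2, (y₁+y₂)/2, (z₁+z₂)/2)
  = ((-3 + 3)/2, (-8 - 3)/2, (-4 - 6)/2)
  = (0/2, -11/2, -10/2)
  = (0, -5.5, -5)

(0, -5.5, -5)


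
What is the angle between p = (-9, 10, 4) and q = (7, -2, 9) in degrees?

p·q = (-9)·7 + 10·(-2) + 4·9 = -63 - 20 + 36 = -47
|p| = √((-9)² + 10² + 4²) = √197 ≈ 14.04
|q| = √(7² + (-2)² + 9²) = √134 ≈ 11.58
cos θ = (p·q)/(|p||q|) = -47/(14.04·11.58) ≈ -0.2893
θ = arccos(-0.2893) ≈ 106.8°

106.8°


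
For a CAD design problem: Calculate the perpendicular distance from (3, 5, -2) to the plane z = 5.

distance = |a·x₀ + b·y₀ + c·z₀ - d| / √(a² + b² + c²)
  = |0·3 + 0·5 + 1·(-2) - 5| / √(0² + 0² + 1²)
  = |0 + 0 - 2 - 5| / √(0 + 0 + 1)
  = |-7| / √1
  = 7 / 1
  ≈ 7

7


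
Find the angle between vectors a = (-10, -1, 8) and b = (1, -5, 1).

a·b = (-10)·1 + (-1)·(-5) + 8·1 = -10 + 5 + 8 = 3
|a| = √((-10)² + (-1)² + 8²) = √165 ≈ 12.85
|b| = √(1² + (-5)² + 1²) = √27 ≈ 5.196
cos θ = (a·b)/(|a||b|) = 3/(12.85·5.196) ≈ 0.04495
θ = arccos(0.04495) ≈ 87.42°

87.42°


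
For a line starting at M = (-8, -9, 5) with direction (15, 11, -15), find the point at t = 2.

P(t) = M + t·d
  = (-8 + 15·2, -9 + 11·2, 5 + (-15)·2)
  = (-8 + 30, -9 + 22, 5 - 30)
  = (22, 13, -25)

(22, 13, -25)


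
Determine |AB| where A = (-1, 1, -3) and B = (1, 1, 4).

d = √[(x₂-x₁)² + (y₂-y₁)² + (z₂-z₁)²]
  = √[2² + 0² + 7²]
  = √[4 + 0 + 49]
  = √53
  ≈ 7.28

7.28


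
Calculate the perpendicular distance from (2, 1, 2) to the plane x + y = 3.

distance = |a·x₀ + b·y₀ + c·z₀ - d| / √(a² + b² + c²)
  = |1·2 + 1·1 + 0·2 - 3| / √(1² + 1² + 0²)
  = |2 + 1 + 0 - 3| / √(1 + 1 + 0)
  = |0| / √2
  = 0 / 1.414
  ≈ 0

0


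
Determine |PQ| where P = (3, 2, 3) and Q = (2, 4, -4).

d = √[(x₂-x₁)² + (y₂-y₁)² + (z₂-z₁)²]
  = √[(-1)² + 2² + (-7)²]
  = √[1 + 4 + 49]
  = √54
  ≈ 7.348

7.348


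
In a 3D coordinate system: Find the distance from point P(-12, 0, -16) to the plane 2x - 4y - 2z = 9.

distance = |a·x₀ + b·y₀ + c·z₀ - d| / √(a² + b² + c²)
  = |2·(-12) + (-4)·0 + (-2)·(-16) - 9| / √(2² + (-4)² + (-2)²)
  = |-24 + 0 + 32 - 9| / √(4 + 16 + 4)
  = |-1| / √24
  = 1 / 4.899
  ≈ 0.2041

0.2041


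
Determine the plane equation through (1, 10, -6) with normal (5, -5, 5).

The plane through P with normal n = (a, b, c) satisfies n·(r - P) = 0,
i.e. ax + by + cz = a·x₀ + b·y₀ + c·z₀.
d = 5·1 + (-5)·10 + 5·(-6)
  = 5 - 50 - 30
  = -75
Equation: 5x - 5y + 5z = -75

5x - 5y + 5z = -75


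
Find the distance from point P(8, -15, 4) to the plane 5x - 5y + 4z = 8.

distance = |a·x₀ + b·y₀ + c·z₀ - d| / √(a² + b² + c²)
  = |5·8 + (-5)·(-15) + 4·4 - 8| / √(5² + (-5)² + 4²)
  = |40 + 75 + 16 - 8| / √(25 + 25 + 16)
  = |123| / √66
  = 123 / 8.124
  ≈ 15.14

15.14


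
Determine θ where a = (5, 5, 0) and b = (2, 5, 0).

a·b = 5·2 + 5·5 + 0·0 = 10 + 25 + 0 = 35
|a| = √(5² + 5² + 0²) = √50 ≈ 7.071
|b| = √(2² + 5² + 0²) = √29 ≈ 5.385
cos θ = (a·b)/(|a||b|) = 35/(7.071·5.385) ≈ 0.9191
θ = arccos(0.9191) ≈ 23.2°

23.2°


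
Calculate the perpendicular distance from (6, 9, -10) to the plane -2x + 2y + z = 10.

distance = |a·x₀ + b·y₀ + c·z₀ - d| / √(a² + b² + c²)
  = |(-2)·6 + 2·9 + 1·(-10) - 10| / √((-2)² + 2² + 1²)
  = |-12 + 18 - 10 - 10| / √(4 + 4 + 1)
  = |-14| / √9
  = 14 / 3
  ≈ 4.667

4.667


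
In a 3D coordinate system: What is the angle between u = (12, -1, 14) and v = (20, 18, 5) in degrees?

u·v = 12·20 + (-1)·18 + 14·5 = 240 - 18 + 70 = 292
|u| = √(12² + (-1)² + 14²) = √341 ≈ 18.47
|v| = √(20² + 18² + 5²) = √749 ≈ 27.37
cos θ = (u·v)/(|u||v|) = 292/(18.47·27.37) ≈ 0.5778
θ = arccos(0.5778) ≈ 54.71°

54.71°


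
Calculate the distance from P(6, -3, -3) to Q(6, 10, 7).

d = √[(x₂-x₁)² + (y₂-y₁)² + (z₂-z₁)²]
  = √[0² + 13² + 10²]
  = √[0 + 169 + 100]
  = √269
  ≈ 16.4

16.4


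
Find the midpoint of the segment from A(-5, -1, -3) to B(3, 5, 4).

M = ((x₁+x₂)/2, (y₁+y₂)/2, (z₁+z₂)/2)
  = ((-5 + 3)/2, (-1 + 5)/2, (-3 + 4)/2)
  = (-2/2, 4/2, 1/2)
  = (-1, 2, 0.5)

(-1, 2, 0.5)


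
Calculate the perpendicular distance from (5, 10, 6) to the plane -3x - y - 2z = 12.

distance = |a·x₀ + b·y₀ + c·z₀ - d| / √(a² + b² + c²)
  = |(-3)·5 + (-1)·10 + (-2)·6 - 12| / √((-3)² + (-1)² + (-2)²)
  = |-15 - 10 - 12 - 12| / √(9 + 1 + 4)
  = |-49| / √14
  = 49 / 3.742
  ≈ 13.1

13.1


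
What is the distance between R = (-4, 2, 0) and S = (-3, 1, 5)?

d = √[(x₂-x₁)² + (y₂-y₁)² + (z₂-z₁)²]
  = √[1² + (-1)² + 5²]
  = √[1 + 1 + 25]
  = √27
  ≈ 5.196

5.196
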